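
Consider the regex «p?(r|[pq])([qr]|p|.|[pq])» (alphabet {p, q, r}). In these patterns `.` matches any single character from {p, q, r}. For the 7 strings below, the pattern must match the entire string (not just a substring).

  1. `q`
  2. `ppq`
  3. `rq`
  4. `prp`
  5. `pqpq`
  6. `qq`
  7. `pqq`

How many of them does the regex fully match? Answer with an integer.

5

1 → no match
2 → match
3 → match
4 → match
5 → no match
6 → match
7 → match
Total matched: 5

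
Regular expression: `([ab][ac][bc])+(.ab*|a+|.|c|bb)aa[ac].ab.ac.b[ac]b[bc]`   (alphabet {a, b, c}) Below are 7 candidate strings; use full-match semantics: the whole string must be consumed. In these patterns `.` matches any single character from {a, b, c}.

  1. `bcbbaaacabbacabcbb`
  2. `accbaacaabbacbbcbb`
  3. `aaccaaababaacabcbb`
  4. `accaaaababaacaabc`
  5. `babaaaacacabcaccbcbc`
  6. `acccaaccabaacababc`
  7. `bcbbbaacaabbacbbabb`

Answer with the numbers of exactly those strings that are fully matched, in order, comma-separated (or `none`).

1, 2, 3, 6, 7

1 → match
2 → match
3 → match
4 → no match
5 → no match
6 → match
7 → match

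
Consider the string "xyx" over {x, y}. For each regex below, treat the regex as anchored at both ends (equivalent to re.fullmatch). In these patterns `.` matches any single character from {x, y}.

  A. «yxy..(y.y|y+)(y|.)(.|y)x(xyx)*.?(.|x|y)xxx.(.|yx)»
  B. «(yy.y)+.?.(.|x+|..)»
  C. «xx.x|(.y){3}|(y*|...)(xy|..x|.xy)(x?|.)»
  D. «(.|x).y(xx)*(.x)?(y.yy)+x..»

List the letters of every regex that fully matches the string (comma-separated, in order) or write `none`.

C

A → no match — must start with "yxy"
B → no match — must start with "yy"
C → match
D → no match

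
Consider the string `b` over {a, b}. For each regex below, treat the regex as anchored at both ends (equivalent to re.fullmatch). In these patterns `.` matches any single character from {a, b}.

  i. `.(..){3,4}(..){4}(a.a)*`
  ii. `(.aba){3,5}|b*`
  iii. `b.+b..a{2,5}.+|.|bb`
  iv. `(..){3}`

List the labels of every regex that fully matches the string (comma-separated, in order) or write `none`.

ii, iii

i → no match
ii → match
iii → match
iv → no match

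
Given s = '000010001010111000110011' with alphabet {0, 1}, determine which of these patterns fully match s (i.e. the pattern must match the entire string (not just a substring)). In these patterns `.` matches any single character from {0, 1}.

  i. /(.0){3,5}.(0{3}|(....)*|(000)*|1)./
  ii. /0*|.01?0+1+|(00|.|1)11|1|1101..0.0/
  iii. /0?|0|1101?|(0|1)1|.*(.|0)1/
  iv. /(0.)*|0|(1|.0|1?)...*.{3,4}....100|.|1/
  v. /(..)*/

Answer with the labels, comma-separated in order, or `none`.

i → match
ii → no match
iii → match
iv → no match
v → match

i, iii, v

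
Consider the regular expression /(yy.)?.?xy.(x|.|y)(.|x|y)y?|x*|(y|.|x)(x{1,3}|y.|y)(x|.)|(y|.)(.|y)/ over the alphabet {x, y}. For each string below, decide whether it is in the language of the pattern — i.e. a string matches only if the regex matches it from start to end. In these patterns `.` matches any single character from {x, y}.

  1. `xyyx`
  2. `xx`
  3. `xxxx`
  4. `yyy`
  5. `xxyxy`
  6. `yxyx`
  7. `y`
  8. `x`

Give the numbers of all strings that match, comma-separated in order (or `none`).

1, 2, 3, 4, 8

1 → match
2 → match
3 → match
4 → match
5 → no match
6 → no match
7 → no match
8 → match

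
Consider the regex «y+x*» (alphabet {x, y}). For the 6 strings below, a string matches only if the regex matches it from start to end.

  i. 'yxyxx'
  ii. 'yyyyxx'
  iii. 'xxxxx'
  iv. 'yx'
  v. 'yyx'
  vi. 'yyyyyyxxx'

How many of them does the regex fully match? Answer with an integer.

i. 'yxyxx' → no match
ii. 'yyyyxx' → match
iii. 'xxxxx' → no match — must start with 'y'
iv. 'yx' → match
v. 'yyx' → match
vi. 'yyyyyyxxx' → match
Total matched: 4

4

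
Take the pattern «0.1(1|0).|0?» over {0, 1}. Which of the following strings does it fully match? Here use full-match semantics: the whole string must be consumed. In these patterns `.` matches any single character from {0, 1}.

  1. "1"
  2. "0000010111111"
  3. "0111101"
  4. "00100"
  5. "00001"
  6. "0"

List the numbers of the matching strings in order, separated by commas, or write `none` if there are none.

1 → no match
2 → no match
3 → no match
4 → match
5 → no match
6 → match

4, 6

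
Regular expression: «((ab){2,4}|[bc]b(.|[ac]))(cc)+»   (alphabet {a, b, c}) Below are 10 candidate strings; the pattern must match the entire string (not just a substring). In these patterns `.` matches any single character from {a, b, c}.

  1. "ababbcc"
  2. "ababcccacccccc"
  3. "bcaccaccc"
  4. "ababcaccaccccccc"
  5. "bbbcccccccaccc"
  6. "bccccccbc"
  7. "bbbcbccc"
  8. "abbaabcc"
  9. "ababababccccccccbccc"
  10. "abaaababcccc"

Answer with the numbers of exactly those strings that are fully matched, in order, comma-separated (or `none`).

none

1 → no match
2 → no match
3 → no match
4 → no match
5 → no match
6 → no match — must end with "cc"
7 → no match
8 → no match
9 → no match
10 → no match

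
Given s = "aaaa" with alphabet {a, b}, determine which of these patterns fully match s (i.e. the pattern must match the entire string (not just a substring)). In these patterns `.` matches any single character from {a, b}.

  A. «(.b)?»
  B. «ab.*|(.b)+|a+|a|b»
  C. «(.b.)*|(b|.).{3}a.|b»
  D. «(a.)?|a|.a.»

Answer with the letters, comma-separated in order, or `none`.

B

A → no match
B → match
C → no match
D → no match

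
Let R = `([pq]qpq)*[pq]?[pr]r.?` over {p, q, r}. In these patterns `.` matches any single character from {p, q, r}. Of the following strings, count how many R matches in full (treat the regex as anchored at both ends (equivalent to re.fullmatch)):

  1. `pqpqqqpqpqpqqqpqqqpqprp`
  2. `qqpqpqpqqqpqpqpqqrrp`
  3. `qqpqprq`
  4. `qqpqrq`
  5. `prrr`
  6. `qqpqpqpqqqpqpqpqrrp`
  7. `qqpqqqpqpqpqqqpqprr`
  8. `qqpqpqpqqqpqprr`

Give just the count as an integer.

7

1 → match
2 → match
3 → match
4 → no match
5 → match
6 → match
7 → match
8 → match
Total matched: 7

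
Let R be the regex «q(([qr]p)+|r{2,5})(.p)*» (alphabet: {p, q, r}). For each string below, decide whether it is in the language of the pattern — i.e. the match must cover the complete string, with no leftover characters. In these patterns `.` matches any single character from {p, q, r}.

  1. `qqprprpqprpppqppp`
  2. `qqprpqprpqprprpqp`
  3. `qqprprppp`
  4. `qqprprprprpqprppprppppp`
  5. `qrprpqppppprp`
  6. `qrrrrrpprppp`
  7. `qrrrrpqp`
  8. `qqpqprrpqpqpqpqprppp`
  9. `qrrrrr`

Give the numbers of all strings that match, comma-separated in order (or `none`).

1, 2, 3, 4, 5, 6, 7, 9

1 → match
2 → match
3. `qqprprppp` → match
4 → match
5 → match
6. `qrrrrrpprppp` → match
7. `qrrrrpqp` → match
8 → no match
9. `qrrrrr` → match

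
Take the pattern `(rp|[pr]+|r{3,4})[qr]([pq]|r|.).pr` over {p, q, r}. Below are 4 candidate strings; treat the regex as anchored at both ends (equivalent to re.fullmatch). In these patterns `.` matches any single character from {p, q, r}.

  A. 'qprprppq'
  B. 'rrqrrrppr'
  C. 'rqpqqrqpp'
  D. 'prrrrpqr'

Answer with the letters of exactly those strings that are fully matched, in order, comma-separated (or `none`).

A. 'qprprppq' → no match — must end with 'pr'
B. 'rrqrrrppr' → no match
C. 'rqpqqrqpp' → no match — must end with 'pr'
D. 'prrrrpqr' → no match — must end with 'pr'

none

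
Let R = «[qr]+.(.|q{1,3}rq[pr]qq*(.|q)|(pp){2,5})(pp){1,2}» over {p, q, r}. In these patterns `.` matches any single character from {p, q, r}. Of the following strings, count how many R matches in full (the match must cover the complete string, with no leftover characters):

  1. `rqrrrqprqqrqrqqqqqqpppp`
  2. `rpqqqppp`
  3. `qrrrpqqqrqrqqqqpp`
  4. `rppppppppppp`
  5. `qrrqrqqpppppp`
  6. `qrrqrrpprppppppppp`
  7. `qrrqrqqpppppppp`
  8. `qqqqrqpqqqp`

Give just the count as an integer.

1 → no match
2. `rpqqqppp` → no match
3 → match
4. `rppppppppppp` → match
5 → match
6 → no match
7 → match
8. `qqqqrqpqqqp` → no match — must end with `pp`
Total matched: 4

4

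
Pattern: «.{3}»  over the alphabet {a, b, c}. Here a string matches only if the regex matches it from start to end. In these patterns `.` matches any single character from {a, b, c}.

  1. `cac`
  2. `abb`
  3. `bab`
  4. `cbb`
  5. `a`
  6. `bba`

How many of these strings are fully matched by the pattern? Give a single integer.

1 → match
2 → match
3 → match
4 → match
5 → no match
6 → match
Total matched: 5

5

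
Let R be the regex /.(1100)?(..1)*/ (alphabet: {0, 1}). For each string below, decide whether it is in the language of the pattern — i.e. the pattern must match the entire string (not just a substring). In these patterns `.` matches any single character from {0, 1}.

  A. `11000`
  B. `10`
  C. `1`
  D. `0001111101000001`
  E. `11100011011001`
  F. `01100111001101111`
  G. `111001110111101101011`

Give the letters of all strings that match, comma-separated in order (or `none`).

C, E, F

A → no match
B → no match
C → match
D → no match
E → match
F → match
G → no match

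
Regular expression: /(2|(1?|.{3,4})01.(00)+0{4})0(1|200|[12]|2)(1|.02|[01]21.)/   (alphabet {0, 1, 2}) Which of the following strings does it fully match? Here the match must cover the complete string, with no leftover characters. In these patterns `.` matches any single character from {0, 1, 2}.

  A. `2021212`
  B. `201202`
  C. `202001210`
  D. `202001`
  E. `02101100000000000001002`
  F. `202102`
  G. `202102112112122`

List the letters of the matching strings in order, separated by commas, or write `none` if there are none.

A, B, C, D, E, F

A → match
B → match
C → match
D → match
E → match
F → match
G → no match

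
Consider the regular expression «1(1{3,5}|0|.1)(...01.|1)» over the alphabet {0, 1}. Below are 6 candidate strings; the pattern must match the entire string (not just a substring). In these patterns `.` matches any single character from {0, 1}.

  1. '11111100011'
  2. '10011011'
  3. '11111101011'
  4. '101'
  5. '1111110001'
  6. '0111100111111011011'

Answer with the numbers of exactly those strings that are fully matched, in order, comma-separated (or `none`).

1, 2, 3, 4

1. '11111100011' → match
2. '10011011' → match
3. '11111101011' → match
4. '101' → match
5. '1111110001' → no match
6 → no match — must start with '1'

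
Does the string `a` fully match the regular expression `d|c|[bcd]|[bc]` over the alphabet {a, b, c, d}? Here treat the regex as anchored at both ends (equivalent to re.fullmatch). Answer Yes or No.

No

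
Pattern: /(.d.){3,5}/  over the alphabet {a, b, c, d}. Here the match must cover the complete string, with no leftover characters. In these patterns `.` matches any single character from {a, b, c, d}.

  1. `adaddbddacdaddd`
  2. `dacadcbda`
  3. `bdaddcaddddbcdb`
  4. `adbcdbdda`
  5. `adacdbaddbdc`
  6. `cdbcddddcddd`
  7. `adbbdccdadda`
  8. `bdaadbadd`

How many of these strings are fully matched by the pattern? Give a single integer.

7

1 → match
2 → no match
3 → match
4 → match
5 → match
6 → match
7 → match
8 → match
Total matched: 7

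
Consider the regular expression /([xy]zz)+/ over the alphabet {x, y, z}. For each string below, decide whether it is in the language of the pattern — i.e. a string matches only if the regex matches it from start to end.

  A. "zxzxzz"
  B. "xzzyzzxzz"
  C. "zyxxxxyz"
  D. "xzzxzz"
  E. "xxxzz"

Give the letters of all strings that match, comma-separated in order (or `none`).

B, D

A → no match
B → match
C → no match — must end with "zz"
D → match
E → no match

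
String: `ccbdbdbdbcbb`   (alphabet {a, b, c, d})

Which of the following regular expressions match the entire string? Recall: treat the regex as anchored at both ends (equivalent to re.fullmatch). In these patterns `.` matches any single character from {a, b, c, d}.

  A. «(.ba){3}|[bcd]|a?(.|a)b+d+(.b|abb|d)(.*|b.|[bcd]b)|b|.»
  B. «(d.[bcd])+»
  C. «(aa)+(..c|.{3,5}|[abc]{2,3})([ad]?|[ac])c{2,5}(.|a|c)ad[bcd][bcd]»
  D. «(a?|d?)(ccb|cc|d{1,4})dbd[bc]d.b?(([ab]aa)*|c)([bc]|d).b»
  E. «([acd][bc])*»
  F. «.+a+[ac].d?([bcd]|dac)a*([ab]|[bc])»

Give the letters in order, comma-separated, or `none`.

A → no match
B → no match — must start with `d`
C → no match — must start with `aa`
D → match
E → no match
F → no match

D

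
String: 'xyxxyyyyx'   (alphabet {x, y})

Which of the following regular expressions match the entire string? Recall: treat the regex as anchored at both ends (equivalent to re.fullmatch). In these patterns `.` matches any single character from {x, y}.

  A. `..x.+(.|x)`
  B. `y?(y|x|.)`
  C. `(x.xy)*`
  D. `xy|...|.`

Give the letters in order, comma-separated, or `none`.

A → match
B → no match
C → no match
D → no match

A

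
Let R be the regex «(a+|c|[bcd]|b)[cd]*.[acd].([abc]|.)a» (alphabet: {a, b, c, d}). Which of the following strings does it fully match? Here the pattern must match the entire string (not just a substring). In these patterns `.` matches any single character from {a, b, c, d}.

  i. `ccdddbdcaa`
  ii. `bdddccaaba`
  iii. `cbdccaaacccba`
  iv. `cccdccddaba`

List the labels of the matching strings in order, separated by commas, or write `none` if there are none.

i → match
ii → match
iii → no match
iv → match

i, ii, iv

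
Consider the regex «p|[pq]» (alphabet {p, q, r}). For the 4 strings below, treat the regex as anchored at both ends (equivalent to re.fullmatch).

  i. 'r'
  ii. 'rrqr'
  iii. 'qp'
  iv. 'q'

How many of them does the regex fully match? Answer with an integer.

1

i → no match
ii → no match
iii → no match
iv → match
Total matched: 1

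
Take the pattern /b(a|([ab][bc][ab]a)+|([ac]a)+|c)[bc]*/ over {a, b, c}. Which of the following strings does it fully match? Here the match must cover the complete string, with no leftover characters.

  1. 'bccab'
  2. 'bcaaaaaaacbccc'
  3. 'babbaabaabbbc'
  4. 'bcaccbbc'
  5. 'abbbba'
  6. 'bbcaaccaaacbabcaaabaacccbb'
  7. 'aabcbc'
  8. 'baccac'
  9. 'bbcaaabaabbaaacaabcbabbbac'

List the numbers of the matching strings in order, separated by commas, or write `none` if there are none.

1 → no match
2 → match
3 → match
4 → match
5 → no match — must start with 'b'
6 → no match
7 → no match — must start with 'b'
8 → no match
9 → match

2, 3, 4, 9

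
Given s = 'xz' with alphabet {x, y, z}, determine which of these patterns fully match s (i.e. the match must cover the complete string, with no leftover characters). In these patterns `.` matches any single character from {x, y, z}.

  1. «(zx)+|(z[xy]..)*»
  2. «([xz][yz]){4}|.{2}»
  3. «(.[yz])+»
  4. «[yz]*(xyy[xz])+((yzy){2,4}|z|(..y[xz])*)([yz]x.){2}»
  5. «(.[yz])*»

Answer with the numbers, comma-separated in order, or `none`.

2, 3, 5

1 → no match
2 → match
3 → match
4 → no match
5 → match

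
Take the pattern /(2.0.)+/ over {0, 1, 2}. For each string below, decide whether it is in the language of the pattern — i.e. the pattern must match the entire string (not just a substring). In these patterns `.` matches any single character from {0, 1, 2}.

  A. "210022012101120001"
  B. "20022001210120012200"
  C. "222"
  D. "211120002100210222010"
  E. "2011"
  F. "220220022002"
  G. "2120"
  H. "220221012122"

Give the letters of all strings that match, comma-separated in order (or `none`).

B, F

A → no match
B → match
C → no match
D → no match
E → no match
F → match
G → no match
H → no match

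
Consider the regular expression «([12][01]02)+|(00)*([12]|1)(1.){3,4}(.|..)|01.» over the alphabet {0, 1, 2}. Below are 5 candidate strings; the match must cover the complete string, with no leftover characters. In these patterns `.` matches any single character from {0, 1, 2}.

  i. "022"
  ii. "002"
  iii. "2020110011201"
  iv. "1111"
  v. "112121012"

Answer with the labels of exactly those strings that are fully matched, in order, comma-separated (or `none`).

v

i. "022" → no match
ii. "002" → no match
iii → no match
iv. "1111" → no match
v. "112121012" → match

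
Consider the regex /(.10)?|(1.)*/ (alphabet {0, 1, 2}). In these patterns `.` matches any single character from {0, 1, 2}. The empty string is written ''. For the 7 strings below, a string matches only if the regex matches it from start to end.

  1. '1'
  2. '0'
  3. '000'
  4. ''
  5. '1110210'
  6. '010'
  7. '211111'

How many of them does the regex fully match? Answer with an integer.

2

1 → no match
2 → no match
3 → no match
4 → match
5 → no match
6 → match
7 → no match
Total matched: 2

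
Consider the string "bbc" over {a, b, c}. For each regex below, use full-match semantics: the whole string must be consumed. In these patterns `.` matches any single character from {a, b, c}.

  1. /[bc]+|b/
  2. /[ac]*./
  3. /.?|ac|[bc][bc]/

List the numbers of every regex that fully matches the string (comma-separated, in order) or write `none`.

1

1 → match
2 → no match
3 → no match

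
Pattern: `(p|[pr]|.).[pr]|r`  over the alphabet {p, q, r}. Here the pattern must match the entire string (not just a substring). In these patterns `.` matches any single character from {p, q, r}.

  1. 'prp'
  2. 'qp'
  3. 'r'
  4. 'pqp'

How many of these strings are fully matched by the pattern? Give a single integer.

3

1 → match
2 → no match
3 → match
4 → match
Total matched: 3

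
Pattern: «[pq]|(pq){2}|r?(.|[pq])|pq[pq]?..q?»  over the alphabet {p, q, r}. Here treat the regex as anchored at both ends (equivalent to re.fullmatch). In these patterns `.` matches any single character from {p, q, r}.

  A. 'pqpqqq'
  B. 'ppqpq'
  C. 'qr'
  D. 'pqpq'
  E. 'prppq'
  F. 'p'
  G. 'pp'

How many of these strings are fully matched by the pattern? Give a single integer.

3

A → match
B → no match
C → no match
D → match
E → no match
F → match
G → no match
Total matched: 3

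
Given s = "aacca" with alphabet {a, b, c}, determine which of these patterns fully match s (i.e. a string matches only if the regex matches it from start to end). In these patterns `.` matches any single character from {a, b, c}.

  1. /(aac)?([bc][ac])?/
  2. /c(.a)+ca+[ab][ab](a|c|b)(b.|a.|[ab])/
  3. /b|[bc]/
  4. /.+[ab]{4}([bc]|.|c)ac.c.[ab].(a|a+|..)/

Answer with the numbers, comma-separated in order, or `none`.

1 → match
2 → no match — must start with "c"
3 → no match
4 → no match

1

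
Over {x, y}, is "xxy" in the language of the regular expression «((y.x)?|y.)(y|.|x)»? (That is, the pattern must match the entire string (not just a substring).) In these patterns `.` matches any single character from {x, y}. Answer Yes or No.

No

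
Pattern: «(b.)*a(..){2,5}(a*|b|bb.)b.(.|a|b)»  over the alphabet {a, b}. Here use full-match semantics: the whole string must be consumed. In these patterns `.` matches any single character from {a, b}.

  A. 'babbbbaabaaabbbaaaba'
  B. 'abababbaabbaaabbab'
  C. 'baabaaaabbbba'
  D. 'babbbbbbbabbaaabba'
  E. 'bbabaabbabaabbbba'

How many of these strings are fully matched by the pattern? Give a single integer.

A → no match
B → no match
C → match
D → no match
E → match
Total matched: 2

2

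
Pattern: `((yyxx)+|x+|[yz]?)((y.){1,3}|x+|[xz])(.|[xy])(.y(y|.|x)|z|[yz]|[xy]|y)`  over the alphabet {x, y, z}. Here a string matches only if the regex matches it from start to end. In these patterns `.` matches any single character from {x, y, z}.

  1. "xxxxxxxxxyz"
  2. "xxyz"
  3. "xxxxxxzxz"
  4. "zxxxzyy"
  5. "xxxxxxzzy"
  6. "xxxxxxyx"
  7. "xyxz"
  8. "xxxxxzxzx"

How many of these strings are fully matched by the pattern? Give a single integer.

1 → match
2 → match
3 → match
4 → match
5 → match
6 → match
7 → no match
8 → no match
Total matched: 6

6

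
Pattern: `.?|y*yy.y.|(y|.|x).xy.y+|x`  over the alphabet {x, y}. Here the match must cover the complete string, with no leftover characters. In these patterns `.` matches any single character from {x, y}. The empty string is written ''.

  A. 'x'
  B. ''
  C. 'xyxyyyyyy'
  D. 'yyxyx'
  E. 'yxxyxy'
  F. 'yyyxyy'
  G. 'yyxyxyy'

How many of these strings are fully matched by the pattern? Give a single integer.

7

A → match
B → match
C → match
D → match
E → match
F → match
G → match
Total matched: 7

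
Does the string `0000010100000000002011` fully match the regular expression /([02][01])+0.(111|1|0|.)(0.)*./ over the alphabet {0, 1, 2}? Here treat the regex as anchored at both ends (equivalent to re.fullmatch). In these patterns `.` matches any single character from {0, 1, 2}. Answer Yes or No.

Yes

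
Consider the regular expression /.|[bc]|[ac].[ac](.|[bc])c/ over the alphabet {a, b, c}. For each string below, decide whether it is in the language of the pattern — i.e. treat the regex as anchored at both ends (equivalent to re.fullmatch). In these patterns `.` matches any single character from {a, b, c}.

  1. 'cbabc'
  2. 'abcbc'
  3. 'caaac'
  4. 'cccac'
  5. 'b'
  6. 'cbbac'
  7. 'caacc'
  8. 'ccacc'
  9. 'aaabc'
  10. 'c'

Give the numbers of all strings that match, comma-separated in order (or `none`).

1, 2, 3, 4, 5, 7, 8, 9, 10

1. 'cbabc' → match
2. 'abcbc' → match
3. 'caaac' → match
4. 'cccac' → match
5. 'b' → match
6. 'cbbac' → no match
7. 'caacc' → match
8. 'ccacc' → match
9. 'aaabc' → match
10. 'c' → match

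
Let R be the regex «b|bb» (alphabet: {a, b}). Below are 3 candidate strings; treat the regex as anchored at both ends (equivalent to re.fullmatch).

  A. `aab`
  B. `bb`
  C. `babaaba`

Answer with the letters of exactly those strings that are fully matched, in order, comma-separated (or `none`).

B

A. `aab` → no match
B. `bb` → match
C. `babaaba` → no match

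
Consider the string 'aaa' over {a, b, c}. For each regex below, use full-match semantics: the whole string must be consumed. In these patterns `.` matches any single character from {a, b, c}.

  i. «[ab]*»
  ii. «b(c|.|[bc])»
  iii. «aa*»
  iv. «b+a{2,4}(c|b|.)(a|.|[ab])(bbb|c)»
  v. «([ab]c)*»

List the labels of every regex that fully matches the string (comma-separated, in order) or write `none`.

i, iii

i → match
ii → no match — must start with 'b'
iii → match
iv → no match — must start with 'b'
v → no match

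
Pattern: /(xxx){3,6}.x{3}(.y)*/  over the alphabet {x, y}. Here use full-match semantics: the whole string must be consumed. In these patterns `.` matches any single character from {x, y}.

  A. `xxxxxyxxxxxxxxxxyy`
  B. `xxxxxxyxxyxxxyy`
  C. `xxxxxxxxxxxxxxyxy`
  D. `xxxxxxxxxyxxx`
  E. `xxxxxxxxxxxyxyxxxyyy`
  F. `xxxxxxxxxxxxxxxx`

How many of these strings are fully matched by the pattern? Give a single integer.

3

A → no match
B → no match
C → match
D → match
E → no match
F → match
Total matched: 3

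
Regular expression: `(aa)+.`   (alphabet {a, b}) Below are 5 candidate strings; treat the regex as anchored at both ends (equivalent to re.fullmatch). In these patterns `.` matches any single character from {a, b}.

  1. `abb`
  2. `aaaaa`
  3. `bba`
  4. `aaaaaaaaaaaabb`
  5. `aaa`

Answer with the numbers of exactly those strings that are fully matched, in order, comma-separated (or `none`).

2, 5

1 → no match — must start with `aa`
2 → match
3 → no match — must start with `aa`
4 → no match
5 → match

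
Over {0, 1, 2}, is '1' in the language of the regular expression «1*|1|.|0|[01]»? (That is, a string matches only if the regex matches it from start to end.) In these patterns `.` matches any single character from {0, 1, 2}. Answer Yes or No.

Yes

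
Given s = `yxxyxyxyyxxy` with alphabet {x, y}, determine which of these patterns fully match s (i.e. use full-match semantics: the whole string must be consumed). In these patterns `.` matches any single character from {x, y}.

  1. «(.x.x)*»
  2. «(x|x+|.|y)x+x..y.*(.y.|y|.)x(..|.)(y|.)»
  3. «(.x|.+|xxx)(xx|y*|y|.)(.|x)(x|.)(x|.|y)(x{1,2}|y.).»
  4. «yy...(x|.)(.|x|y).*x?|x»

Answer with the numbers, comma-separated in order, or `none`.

1 → no match
2 → match
3 → match
4 → no match

2, 3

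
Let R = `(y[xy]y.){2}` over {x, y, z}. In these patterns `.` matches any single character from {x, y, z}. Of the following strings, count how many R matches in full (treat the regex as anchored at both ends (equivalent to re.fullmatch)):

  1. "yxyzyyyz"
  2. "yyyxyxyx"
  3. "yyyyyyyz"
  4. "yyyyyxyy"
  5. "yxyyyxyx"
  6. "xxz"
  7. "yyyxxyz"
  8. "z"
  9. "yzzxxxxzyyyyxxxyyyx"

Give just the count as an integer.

5

1. "yxyzyyyz" → match
2. "yyyxyxyx" → match
3. "yyyyyyyz" → match
4. "yyyyyxyy" → match
5. "yxyyyxyx" → match
6. "xxz" → no match — must start with "y"
7. "yyyxxyz" → no match
8. "z" → no match — must start with "y"
9 → no match
Total matched: 5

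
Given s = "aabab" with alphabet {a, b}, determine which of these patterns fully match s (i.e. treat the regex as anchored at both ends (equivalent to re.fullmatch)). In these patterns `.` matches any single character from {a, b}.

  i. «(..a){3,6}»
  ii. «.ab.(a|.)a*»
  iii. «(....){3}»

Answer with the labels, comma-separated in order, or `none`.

ii

i → no match — must end with "a"
ii → match
iii → no match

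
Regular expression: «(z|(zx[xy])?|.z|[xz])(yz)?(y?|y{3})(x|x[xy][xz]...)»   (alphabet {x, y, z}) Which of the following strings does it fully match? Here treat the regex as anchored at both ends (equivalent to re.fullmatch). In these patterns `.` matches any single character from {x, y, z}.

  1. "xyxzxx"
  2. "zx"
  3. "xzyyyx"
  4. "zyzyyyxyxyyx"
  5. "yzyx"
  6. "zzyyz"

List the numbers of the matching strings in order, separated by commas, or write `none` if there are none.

1, 2, 3, 4, 5

1 → match
2 → match
3 → match
4 → match
5 → match
6 → no match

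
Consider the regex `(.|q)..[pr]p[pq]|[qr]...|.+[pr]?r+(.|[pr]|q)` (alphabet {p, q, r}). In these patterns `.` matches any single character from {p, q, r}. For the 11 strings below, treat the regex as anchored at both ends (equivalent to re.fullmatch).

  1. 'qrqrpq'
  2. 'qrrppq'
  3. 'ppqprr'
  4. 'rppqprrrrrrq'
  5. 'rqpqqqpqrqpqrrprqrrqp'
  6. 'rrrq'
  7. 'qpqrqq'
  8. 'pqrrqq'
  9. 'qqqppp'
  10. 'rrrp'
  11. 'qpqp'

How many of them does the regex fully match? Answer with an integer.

1 → match
2 → match
3 → match
4 → match
5 → no match
6 → match
7 → no match
8 → no match
9 → match
10 → match
11 → match
Total matched: 8

8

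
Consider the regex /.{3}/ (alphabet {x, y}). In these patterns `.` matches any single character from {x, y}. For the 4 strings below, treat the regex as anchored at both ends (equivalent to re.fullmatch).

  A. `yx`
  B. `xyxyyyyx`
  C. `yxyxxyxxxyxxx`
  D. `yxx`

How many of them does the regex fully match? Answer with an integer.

1

A → no match
B → no match
C → no match
D → match
Total matched: 1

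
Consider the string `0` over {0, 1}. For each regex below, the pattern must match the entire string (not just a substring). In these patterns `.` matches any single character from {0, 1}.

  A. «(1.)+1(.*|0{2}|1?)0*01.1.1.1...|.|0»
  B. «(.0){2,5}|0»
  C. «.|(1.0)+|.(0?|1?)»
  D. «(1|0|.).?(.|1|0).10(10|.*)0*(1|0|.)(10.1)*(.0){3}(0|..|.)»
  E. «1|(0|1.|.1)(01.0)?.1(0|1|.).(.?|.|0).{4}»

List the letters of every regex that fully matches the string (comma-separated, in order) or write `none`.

A → match
B → match
C → match
D → no match
E → no match

A, B, C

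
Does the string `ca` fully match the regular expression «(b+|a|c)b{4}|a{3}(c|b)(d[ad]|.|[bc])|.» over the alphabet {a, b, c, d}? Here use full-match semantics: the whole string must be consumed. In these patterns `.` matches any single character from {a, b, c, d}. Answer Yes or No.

No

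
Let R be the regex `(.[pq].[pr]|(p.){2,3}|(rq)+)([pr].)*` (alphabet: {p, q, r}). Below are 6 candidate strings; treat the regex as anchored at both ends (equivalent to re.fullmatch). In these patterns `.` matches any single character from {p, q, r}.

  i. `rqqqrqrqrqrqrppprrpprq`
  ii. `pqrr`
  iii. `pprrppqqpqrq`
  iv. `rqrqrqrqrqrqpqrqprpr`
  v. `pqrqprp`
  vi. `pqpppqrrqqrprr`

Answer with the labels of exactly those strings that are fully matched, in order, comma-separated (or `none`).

i → no match
ii → match
iii → no match
iv → match
v → no match
vi → no match

ii, iv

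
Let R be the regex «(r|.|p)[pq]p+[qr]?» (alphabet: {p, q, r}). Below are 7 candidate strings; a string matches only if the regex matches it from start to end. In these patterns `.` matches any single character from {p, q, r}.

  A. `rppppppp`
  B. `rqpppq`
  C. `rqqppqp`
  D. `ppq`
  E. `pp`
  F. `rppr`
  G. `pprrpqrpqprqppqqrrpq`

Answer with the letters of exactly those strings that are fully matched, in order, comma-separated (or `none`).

A, B, F

A → match
B → match
C → no match
D → no match
E → no match
F → match
G → no match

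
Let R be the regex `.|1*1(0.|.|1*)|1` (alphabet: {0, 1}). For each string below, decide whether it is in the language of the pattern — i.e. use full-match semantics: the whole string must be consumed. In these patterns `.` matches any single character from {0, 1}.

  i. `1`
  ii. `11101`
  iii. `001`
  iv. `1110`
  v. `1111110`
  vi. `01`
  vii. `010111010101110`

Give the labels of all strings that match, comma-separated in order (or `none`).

i. `1` → match
ii. `11101` → match
iii. `001` → no match
iv. `1110` → match
v. `1111110` → match
vi. `01` → no match
vii → no match

i, ii, iv, v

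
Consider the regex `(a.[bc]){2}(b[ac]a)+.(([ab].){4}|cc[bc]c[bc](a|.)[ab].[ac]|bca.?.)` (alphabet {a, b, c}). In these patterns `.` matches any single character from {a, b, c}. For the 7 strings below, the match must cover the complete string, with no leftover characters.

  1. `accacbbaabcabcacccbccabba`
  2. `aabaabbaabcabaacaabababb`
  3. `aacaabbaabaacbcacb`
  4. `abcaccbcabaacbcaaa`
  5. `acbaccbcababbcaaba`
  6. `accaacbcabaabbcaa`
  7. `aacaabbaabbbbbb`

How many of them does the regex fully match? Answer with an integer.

6

1 → match
2 → match
3 → match
4 → match
5 → match
6 → match
7 → no match
Total matched: 6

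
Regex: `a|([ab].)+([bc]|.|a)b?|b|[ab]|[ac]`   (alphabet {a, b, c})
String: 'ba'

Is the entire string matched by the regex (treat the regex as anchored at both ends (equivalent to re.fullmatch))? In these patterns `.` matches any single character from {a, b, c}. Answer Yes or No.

No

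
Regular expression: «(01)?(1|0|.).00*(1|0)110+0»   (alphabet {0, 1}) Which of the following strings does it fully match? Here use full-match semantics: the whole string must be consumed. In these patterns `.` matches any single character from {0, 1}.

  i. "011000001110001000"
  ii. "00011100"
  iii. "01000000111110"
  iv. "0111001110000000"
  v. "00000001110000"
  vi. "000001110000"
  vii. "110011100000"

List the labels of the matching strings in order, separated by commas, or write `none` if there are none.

i → no match
ii → match
iii → no match — must end with "00"
iv → match
v → match
vi → match
vii → match

ii, iv, v, vi, vii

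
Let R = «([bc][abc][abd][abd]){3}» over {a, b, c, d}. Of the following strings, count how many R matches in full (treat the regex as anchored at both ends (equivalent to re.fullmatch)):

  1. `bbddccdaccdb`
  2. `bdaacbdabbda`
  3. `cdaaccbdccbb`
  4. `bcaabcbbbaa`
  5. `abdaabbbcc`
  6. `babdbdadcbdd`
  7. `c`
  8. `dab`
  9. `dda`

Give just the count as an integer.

1

1 → match
2 → no match
3 → no match
4 → no match
5 → no match
6 → no match
7 → no match
8 → no match
9 → no match
Total matched: 1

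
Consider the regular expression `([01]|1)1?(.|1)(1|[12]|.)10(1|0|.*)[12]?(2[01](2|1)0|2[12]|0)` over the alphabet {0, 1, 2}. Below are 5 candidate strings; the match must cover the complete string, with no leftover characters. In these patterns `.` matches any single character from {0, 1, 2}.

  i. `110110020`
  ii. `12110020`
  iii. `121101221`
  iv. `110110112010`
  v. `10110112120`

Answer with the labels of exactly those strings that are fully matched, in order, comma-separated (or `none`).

i → match
ii → match
iii → match
iv → match
v → match

i, ii, iii, iv, v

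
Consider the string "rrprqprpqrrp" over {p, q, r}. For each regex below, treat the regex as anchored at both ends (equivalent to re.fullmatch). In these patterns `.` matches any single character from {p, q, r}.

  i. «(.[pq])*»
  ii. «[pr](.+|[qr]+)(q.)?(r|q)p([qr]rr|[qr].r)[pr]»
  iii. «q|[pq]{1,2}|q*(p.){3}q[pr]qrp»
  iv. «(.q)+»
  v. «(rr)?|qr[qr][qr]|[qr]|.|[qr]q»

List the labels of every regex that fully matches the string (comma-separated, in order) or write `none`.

i → no match
ii → match
iii → no match
iv → no match — must end with "q"
v → no match

ii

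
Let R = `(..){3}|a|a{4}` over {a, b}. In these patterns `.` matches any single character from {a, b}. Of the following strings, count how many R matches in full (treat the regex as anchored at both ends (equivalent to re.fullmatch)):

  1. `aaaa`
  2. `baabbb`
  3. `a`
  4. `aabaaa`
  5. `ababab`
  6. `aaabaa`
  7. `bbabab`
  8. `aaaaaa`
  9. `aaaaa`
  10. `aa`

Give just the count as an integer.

8

1 → match
2 → match
3 → match
4 → match
5 → match
6 → match
7 → match
8 → match
9 → no match
10 → no match
Total matched: 8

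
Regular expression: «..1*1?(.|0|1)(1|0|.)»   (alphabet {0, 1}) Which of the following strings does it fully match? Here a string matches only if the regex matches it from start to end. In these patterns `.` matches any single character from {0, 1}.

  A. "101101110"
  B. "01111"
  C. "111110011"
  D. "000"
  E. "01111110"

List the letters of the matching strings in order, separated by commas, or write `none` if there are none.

B, E

A → no match
B → match
C → no match
D → no match
E → match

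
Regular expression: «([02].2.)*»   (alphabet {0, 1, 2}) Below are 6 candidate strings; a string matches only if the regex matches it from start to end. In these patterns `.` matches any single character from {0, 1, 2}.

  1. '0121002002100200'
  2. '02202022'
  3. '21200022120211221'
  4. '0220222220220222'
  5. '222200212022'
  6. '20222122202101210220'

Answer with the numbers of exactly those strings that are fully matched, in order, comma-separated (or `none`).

2, 4, 5, 6

1 → no match
2 → match
3 → no match
4 → match
5 → match
6 → match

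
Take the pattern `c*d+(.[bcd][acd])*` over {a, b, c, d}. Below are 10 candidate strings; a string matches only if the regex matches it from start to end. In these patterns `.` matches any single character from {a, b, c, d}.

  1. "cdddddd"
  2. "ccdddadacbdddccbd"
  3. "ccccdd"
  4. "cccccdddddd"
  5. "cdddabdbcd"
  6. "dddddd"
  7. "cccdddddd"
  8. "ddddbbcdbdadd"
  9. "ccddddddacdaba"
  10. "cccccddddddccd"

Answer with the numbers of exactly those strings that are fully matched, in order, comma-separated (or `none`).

1, 2, 3, 4, 5, 6, 7, 8, 9, 10

1 → match
2 → match
3 → match
4 → match
5 → match
6 → match
7 → match
8 → match
9 → match
10 → match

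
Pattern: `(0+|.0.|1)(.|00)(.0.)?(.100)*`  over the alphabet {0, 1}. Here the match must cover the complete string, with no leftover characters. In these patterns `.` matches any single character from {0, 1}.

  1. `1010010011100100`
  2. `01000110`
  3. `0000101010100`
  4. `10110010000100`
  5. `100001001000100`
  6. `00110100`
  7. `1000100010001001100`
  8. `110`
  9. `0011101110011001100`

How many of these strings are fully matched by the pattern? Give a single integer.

1 → no match
2. `01000110` → no match
3 → no match
4 → no match
5 → no match
6. `00110100` → match
7 → match
8. `110` → no match
9 → match
Total matched: 3

3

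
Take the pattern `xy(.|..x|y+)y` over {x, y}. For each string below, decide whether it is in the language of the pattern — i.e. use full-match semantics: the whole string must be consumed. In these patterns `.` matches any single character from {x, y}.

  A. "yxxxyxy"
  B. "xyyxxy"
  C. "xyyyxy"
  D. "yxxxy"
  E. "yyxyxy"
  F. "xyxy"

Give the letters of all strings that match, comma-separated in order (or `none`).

B, C, F

A → no match — must start with "xy"
B → match
C → match
D → no match — must start with "xy"
E → no match — must start with "xy"
F → match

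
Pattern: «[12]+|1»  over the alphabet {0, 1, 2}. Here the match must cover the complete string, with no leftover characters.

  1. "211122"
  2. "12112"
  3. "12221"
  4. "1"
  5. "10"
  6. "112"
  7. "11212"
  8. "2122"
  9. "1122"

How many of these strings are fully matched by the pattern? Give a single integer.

1 → match
2 → match
3 → match
4 → match
5 → no match
6 → match
7 → match
8 → match
9 → match
Total matched: 8

8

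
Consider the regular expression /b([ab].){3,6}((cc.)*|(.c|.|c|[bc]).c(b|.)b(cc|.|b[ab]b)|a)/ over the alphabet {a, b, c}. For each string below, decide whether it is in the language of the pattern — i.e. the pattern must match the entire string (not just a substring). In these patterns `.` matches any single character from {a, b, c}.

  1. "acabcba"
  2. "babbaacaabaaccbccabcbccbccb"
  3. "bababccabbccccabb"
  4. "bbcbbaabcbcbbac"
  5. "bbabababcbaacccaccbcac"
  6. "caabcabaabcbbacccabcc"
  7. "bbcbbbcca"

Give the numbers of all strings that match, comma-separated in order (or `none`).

1. "acabcba" → no match — must start with "b"
2 → no match
3 → no match
4 → no match
5 → no match
6 → no match — must start with "b"
7. "bbcbbbcca" → no match

none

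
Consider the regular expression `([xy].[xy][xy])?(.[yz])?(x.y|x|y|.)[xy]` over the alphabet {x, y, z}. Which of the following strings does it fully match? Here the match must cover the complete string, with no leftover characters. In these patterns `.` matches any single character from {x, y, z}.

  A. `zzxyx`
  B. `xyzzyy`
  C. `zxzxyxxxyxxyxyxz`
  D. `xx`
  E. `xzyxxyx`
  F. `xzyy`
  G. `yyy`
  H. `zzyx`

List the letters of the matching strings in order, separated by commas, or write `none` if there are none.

D, F, H

A → no match
B → no match
C → no match
D → match
E → no match
F → match
G → no match
H → match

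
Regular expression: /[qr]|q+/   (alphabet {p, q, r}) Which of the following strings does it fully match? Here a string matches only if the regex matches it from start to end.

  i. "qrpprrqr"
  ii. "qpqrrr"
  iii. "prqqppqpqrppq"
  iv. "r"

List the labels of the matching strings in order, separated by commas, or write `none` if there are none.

i. "qrpprrqr" → no match
ii. "qpqrrr" → no match
iii → no match
iv. "r" → match

iv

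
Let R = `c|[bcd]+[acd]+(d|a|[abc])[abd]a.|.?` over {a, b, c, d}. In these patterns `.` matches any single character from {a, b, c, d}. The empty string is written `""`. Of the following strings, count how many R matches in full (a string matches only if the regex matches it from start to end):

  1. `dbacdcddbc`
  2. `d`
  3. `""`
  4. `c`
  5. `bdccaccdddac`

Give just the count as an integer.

4

1 → no match
2 → match
3 → match
4 → match
5 → match
Total matched: 4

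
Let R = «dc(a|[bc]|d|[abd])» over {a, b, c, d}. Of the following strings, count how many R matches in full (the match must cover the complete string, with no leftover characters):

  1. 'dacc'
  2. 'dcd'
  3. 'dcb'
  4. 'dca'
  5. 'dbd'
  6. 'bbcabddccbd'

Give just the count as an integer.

1 → no match — must start with 'dc'
2 → match
3 → match
4 → match
5 → no match — must start with 'dc'
6 → no match — must start with 'dc'
Total matched: 3

3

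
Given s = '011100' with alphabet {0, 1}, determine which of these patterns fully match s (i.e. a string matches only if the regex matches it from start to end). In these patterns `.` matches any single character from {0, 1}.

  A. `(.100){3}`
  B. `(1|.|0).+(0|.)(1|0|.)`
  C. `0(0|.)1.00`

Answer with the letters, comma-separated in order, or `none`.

A → no match
B → match
C → match

B, C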